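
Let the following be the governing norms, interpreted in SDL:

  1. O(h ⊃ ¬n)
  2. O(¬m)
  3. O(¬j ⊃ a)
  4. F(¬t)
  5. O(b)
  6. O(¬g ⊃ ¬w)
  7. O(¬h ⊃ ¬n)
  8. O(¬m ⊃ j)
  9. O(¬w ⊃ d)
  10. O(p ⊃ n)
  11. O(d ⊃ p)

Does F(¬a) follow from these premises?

No

Premise 3 is O(¬j ⊃ a), but O(¬j) is not derivable from the premises, so it does not yield O(a).
No other premise forces O(a). An ideal world satisfying every premise can still have ¬a true, so F(¬a) is not derivable.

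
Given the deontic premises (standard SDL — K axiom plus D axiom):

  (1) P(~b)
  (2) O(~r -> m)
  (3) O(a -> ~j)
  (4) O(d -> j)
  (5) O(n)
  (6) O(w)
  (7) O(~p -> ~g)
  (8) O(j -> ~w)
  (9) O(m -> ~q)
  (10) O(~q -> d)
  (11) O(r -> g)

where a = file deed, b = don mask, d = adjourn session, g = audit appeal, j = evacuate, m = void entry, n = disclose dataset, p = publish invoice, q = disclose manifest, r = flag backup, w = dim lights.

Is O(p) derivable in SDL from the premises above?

From premise 6 we have O(w).
Premise 8, O(j -> ~w), contraposes to O(w -> ~j); with O(w) we get O(~j).
The contrapositive of premise 4 (O(d -> j)) is O(~j -> ~d), and O(~j) is already established, so O(~d).
Premise 10, O(~q -> d), contraposes to O(~d -> q); with O(~d) we get O(q).
Premise 9 is O(m -> ~q); contrapositively O(q -> ~m). Since O(q) holds, K gives O(~m).
Premise 2 is O(~r -> m); contrapositively O(~m -> r). Since O(~m) holds, K gives O(r).
Premise 11 is O(r -> g); since O(r), deontic closure gives O(g).
Premise 7, O(~p -> ~g), contraposes to O(g -> p); with O(g) we get O(p).
Premises 1, 3, 5 do not contribute to this derivation.
So O(p) follows.

Yes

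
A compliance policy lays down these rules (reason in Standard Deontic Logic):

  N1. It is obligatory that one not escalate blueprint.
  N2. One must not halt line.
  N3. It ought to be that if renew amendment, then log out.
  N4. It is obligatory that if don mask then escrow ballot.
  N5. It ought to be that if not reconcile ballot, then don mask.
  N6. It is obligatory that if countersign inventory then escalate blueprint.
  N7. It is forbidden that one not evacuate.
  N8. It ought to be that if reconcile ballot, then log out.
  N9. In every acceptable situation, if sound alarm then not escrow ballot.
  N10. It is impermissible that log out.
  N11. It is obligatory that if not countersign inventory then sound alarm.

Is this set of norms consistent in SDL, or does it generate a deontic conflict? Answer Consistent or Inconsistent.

Premise 1 gives O(¬escalate_blueprint).
Premise 6 is O(countersign_inventory → escalate_blueprint); contrapositively O(¬escalate_blueprint → ¬countersign_inventory). Since O(¬escalate_blueprint) holds, K gives O(¬countersign_inventory).
Premise 11 is O(¬countersign_inventory → sound_alarm); since O(¬countersign_inventory), deontic closure gives O(sound_alarm).
Premise 9 is O(sound_alarm → ¬escrow_ballot); since O(sound_alarm), deontic closure gives O(¬escrow_ballot).
Premise 4, O(don_mask → escrow_ballot), contraposes to O(¬escrow_ballot → ¬don_mask); with O(¬escrow_ballot) we get O(¬don_mask).
Premise 5, O(¬reconcile_ballot → don_mask), contraposes to O(¬don_mask → reconcile_ballot); with O(¬don_mask) we get O(reconcile_ballot).
With premise 8, O(reconcile_ballot → log_out), the K-axiom yields O(log_out).
But premise 10, F(log_out), means O(¬log_out).
We now have both O(log_out) and O(¬log_out) — log_out is simultaneously obligatory and forbidden, violating the D-axiom.

Inconsistent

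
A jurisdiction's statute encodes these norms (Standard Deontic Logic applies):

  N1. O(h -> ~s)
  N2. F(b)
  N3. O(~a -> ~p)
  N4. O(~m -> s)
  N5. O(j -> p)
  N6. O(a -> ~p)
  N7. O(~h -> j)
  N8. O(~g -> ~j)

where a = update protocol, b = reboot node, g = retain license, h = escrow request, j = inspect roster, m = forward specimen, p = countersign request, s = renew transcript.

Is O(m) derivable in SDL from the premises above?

Premises 6 and 3 are O(a -> ~p) and O(~a -> ~p); every ideal world satisfies a or ~a, so in either case ~p holds — hence O(~p).
Premise 5, O(j -> p), contraposes to O(~p -> ~j); with O(~p) we get O(~j).
Premise 7 is O(~h -> j); contrapositively O(~j -> h). Since O(~j) holds, K gives O(h).
With premise 1, O(h -> ~s), the K-axiom yields O(~s).
The contrapositive of premise 4 (O(~m -> s)) is O(~s -> m), and O(~s) is already established, so O(m).
Premises 2, 8 do not contribute to this derivation.
So O(m) follows.

Yes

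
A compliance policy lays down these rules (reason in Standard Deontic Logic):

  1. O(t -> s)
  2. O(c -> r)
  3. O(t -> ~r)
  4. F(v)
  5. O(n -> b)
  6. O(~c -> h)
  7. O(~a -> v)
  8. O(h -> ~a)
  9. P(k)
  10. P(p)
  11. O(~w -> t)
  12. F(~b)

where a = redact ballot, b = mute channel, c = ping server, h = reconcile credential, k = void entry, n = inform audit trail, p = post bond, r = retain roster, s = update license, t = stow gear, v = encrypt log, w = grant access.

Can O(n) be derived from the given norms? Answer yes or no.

Premise 5 is O(n -> b); even if O(b) held, inferring O(n) would be affirming the consequent — invalid.
No other premise forces O(n). An ideal world satisfying every premise can still have n false, so O(n) is not derivable.

No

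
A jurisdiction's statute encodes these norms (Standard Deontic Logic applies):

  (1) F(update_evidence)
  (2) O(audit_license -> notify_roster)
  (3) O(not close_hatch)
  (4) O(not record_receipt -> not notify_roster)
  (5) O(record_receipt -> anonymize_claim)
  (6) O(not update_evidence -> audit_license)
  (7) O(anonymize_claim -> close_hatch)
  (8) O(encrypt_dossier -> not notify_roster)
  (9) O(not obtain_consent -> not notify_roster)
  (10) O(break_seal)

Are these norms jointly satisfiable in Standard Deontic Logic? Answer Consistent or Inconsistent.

From premise 3 we have O(not close_hatch).
Premise 7 is O(anonymize_claim -> close_hatch); contrapositively O(not close_hatch -> not anonymize_claim). Since O(not close_hatch) holds, K gives O(not anonymize_claim).
The contrapositive of premise 5 (O(record_receipt -> anonymize_claim)) is O(not anonymize_claim -> not record_receipt), and O(not anonymize_claim) is already established, so O(not record_receipt).
Premise 4 is O(not record_receipt -> not notify_roster); since O(not record_receipt), deontic closure gives O(not notify_roster).
The contrapositive of premise 2 (O(audit_license -> notify_roster)) is O(not notify_roster -> not audit_license), and O(not notify_roster) is already established, so O(not audit_license).
Premise 6 is O(not update_evidence -> audit_license); contrapositively O(not audit_license -> update_evidence). Since O(not audit_license) holds, K gives O(update_evidence).
Yet premise 1 is F(update_evidence), i.e. O(not update_evidence).
We now have both O(update_evidence) and O(not update_evidence) — update_evidence is simultaneously obligatory and forbidden, violating the D-axiom.

Inconsistent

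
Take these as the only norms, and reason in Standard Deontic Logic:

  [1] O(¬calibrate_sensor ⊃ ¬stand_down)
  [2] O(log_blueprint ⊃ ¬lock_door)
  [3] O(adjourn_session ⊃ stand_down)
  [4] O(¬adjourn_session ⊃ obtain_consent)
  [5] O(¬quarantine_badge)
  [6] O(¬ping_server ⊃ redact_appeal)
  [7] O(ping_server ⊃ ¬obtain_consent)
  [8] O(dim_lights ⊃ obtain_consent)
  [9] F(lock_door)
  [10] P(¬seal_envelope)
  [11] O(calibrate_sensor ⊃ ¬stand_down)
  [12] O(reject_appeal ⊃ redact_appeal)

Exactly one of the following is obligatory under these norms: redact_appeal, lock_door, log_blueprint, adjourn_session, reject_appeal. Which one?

Premises 11 and 1 cover both cases: O(calibrate_sensor ⊃ ¬stand_down) and O(¬calibrate_sensor ⊃ ¬stand_down). Since calibrate_sensor ∨ ¬calibrate_sensor is a tautology, O(¬stand_down) follows.
The contrapositive of premise 3 (O(adjourn_session ⊃ stand_down)) is O(¬stand_down ⊃ ¬adjourn_session), and O(¬stand_down) is already established, so O(¬adjourn_session).
From O(¬adjourn_session) and premise 4, O(¬adjourn_session ⊃ obtain_consent), we obtain O(obtain_consent).
Premise 7, O(ping_server ⊃ ¬obtain_consent), contraposes to O(obtain_consent ⊃ ¬ping_server); with O(obtain_consent) we get O(¬ping_server).
Premise 6 is O(¬ping_server ⊃ redact_appeal); since O(¬ping_server), deontic closure gives O(redact_appeal).
So O(redact_appeal) holds — redact_appeal is obligatory. None of the other listed options is made obligatory by any chain of premises.

redact_appeal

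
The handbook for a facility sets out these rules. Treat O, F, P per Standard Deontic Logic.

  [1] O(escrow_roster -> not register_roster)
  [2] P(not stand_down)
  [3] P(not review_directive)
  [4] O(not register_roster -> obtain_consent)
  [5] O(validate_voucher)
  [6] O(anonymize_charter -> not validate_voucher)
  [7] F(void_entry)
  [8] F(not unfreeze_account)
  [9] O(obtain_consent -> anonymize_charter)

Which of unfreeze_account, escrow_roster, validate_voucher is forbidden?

escrow_roster

Premise 5 states O(validate_voucher) outright.
Premise 6, O(anonymize_charter -> not validate_voucher), contraposes to O(validate_voucher -> not anonymize_charter); with O(validate_voucher) we get O(not anonymize_charter).
Premise 9 is O(obtain_consent -> anonymize_charter); contrapositively O(not anonymize_charter -> not obtain_consent). Since O(not anonymize_charter) holds, K gives O(not obtain_consent).
Premise 4 is O(not register_roster -> obtain_consent); contrapositively O(not obtain_consent -> register_roster). Since O(not obtain_consent) holds, K gives O(register_roster).
Premise 1 is O(escrow_roster -> not register_roster); contrapositively O(register_roster -> not escrow_roster). Since O(register_roster) holds, K gives O(not escrow_roster).
So O(not escrow_roster) holds, i.e. escrow_roster is forbidden. None of the other listed options is forbidden under the premises.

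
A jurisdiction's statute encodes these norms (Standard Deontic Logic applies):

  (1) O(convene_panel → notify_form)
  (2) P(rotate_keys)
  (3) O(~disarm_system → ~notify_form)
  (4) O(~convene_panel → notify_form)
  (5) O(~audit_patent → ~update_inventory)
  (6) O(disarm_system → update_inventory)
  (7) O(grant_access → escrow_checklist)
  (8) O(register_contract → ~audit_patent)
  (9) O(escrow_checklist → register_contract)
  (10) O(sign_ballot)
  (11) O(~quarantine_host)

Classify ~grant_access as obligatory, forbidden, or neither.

Premises 4 and 1 are O(~convene_panel → notify_form) and O(convene_panel → notify_form); every ideal world satisfies ~convene_panel or convene_panel, so in either case notify_form holds — hence O(notify_form).
Premise 3, O(~disarm_system → ~notify_form), contraposes to O(notify_form → disarm_system); with O(notify_form) we get O(disarm_system).
With premise 6, O(disarm_system → update_inventory), the K-axiom yields O(update_inventory).
Premise 5, O(~audit_patent → ~update_inventory), contraposes to O(update_inventory → audit_patent); with O(update_inventory) we get O(audit_patent).
The contrapositive of premise 8 (O(register_contract → ~audit_patent)) is O(audit_patent → ~register_contract), and O(audit_patent) is already established, so O(~register_contract).
Premise 9, O(escrow_checklist → register_contract), contraposes to O(~register_contract → ~escrow_checklist); with O(~register_contract) we get O(~escrow_checklist).
The contrapositive of premise 7 (O(grant_access → escrow_checklist)) is O(~escrow_checklist → ~grant_access), and O(~escrow_checklist) is already established, so O(~grant_access).
Premises 2, 10, 11 do not contribute to this derivation.
Hence ~grant_access is obligatory.

Obligatory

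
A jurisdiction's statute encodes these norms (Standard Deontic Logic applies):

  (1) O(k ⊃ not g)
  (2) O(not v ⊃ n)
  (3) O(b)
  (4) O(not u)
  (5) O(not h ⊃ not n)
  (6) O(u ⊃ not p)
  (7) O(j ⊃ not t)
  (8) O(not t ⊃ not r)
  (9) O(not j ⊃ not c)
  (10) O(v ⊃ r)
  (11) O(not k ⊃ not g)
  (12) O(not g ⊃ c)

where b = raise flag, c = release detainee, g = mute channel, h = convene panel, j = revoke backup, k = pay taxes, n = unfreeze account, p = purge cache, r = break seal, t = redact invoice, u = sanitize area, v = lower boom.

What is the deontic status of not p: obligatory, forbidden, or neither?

Neither

Premise 6 is O(u ⊃ not p), but O(u) is not derivable from the premises, so it does not yield O(not p).
No premise or chain of K-axiom applications forces O(not p), and none forces O(p). So not p is neither obligatory nor forbidden under these norms.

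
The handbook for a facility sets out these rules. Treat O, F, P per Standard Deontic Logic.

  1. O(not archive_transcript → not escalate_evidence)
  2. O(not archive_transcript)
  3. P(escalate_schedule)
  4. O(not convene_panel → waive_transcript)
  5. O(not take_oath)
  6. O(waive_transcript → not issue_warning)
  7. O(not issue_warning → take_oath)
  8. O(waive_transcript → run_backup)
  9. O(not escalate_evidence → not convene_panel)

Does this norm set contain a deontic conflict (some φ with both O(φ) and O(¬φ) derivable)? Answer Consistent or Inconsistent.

From premise 5 we have O(not take_oath).
Premise 7 is O(not issue_warning → take_oath); contrapositively O(not take_oath → issue_warning). Since O(not take_oath) holds, K gives O(issue_warning).
Premise 6 is O(waive_transcript → not issue_warning); contrapositively O(issue_warning → not waive_transcript). Since O(issue_warning) holds, K gives O(not waive_transcript).
Premise 4 is O(not convene_panel → waive_transcript); contrapositively O(not waive_transcript → convene_panel). Since O(not waive_transcript) holds, K gives O(convene_panel).
Premise 9, O(not escalate_evidence → not convene_panel), contraposes to O(convene_panel → escalate_evidence); with O(convene_panel) we get O(escalate_evidence).
Premise 1 is O(not archive_transcript → not escalate_evidence); contrapositively O(escalate_evidence → archive_transcript). Since O(escalate_evidence) holds, K gives O(archive_transcript).
However, premise 2 gives O(not archive_transcript).
We now have both O(archive_transcript) and O(not archive_transcript) — archive_transcript is simultaneously obligatory and forbidden, violating the D-axiom.

Inconsistent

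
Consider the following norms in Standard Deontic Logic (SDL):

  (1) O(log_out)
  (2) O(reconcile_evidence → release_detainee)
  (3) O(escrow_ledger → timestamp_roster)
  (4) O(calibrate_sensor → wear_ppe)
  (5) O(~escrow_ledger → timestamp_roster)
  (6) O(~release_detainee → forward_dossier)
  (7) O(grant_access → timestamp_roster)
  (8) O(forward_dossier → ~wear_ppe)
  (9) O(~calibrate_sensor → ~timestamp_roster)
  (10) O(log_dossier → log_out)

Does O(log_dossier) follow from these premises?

Premise 10 is O(log_dossier → log_out); even if O(log_out) held, inferring O(log_dossier) would be affirming the consequent — invalid.
No other premise forces O(log_dossier). An ideal world satisfying every premise can still have log_dossier false, so O(log_dossier) is not derivable.

No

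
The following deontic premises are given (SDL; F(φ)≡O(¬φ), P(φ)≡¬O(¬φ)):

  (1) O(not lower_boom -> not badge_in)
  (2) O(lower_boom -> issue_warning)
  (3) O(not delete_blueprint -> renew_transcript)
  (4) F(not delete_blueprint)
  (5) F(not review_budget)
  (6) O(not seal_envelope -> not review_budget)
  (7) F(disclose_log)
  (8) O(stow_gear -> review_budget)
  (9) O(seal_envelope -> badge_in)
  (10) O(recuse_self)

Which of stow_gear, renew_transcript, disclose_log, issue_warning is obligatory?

F(not review_budget) at premise 5 means O(review_budget).
Premise 6 is O(not seal_envelope -> not review_budget); contrapositively O(review_budget -> seal_envelope). Since O(review_budget) holds, K gives O(seal_envelope).
From O(seal_envelope) and premise 9, O(seal_envelope -> badge_in), we obtain O(badge_in).
Premise 1 is O(not lower_boom -> not badge_in); contrapositively O(badge_in -> lower_boom). Since O(badge_in) holds, K gives O(lower_boom).
From O(lower_boom) and premise 2, O(lower_boom -> issue_warning), we obtain O(issue_warning).
So O(issue_warning) holds — issue_warning is obligatory. None of the other listed options is made obligatory by any chain of premises.

issue_warning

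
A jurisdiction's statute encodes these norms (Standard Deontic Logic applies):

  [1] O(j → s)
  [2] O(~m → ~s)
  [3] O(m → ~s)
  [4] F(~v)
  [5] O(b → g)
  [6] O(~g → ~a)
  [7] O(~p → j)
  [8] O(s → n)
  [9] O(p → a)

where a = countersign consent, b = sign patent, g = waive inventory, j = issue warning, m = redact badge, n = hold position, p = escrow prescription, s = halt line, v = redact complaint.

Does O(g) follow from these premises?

Premises 2 and 3 cover both cases: O(~m → ~s) and O(m → ~s). Since ~m ∨ m is a tautology, O(~s) follows.
Premise 1 is O(j → s); contrapositively O(~s → ~j). Since O(~s) holds, K gives O(~j).
Premise 7, O(~p → j), contraposes to O(~j → p); with O(~j) we get O(p).
With premise 9, O(p → a), the K-axiom yields O(a).
The contrapositive of premise 6 (O(~g → ~a)) is O(a → g), and O(a) is already established, so O(g).
Premises 4, 5, 8 do not contribute to this derivation.
So O(g) follows.

Yes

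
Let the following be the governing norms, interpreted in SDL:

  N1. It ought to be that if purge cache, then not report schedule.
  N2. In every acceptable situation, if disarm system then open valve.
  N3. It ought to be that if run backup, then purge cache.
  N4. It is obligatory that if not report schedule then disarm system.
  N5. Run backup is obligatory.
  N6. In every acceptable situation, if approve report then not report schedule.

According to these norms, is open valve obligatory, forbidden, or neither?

Obligatory

Premise 5 gives O(run_backup).
Applying K to premise 3 (O(run_backup → purge_cache)) and O(run_backup) yields O(purge_cache).
Applying K to premise 1 (O(purge_cache → ¬report_schedule)) and O(purge_cache) yields O(¬report_schedule).
Applying K to premise 4 (O(¬report_schedule → disarm_system)) and O(¬report_schedule) yields O(disarm_system).
With premise 2, O(disarm_system → open_valve), the K-axiom yields O(open_valve).
Premise 6 does not contribute to this derivation.
Hence open_valve is obligatory.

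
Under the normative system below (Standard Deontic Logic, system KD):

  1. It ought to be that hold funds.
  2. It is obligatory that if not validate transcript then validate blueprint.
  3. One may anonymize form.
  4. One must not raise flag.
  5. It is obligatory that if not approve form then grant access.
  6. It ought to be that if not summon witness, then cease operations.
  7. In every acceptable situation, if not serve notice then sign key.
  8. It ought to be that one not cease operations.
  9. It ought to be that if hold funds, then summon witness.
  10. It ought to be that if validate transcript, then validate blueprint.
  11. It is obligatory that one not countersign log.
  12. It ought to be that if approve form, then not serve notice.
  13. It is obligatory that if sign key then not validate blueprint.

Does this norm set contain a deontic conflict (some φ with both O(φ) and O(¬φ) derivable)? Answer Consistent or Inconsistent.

Premise 6 is O(¬summon_witness → cease_operations), but O(¬summon_witness) is not derivable from the premises, so it does not yield O(cease_operations).
So O(cease_operations) is not derivable, and the apparent clash with O(¬cease_operations) does not arise.
A world satisfying every obligation exists (e.g. anonymize_form=false, approve_form=false, cease_operations=false, countersign_log=false, grant_access=true, hold_funds=true, raise_flag=false, serve_notice=true, sign_key=false, summon_witness=true, validate_blueprint=true, validate_transcript=false); no atom is both obligatory and forbidden, so the set is consistent.

Consistent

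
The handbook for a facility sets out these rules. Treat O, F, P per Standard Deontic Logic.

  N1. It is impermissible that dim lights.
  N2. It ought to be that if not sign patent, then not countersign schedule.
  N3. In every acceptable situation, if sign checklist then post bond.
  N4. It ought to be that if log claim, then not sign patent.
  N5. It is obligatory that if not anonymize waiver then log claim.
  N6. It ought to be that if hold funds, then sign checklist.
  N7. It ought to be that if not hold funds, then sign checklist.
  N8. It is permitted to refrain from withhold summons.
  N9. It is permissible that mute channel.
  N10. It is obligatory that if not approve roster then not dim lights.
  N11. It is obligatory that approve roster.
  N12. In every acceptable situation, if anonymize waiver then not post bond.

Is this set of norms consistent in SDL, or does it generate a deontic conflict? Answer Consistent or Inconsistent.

Premise 10 is O(¬approve_roster → ¬dim_lights); even if O(¬dim_lights) held, inferring O(¬approve_roster) would be affirming the consequent — invalid.
So O(¬approve_roster) is not derivable, and the apparent clash with O(approve_roster) does not arise.
A world satisfying every obligation exists (e.g. anonymize_waiver=false, approve_roster=true, countersign_schedule=false, dim_lights=false, hold_funds=false, log_claim=true, mute_channel=false, post_bond=true, sign_checklist=true, sign_patent=false, withhold_summons=false); no atom is both obligatory and forbidden, so the set is consistent.

Consistent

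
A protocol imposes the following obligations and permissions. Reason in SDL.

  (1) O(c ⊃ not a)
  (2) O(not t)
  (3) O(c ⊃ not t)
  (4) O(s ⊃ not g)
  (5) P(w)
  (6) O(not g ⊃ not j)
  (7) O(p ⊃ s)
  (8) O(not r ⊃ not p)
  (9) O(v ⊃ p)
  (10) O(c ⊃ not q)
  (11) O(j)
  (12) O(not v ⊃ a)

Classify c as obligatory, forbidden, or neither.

From premise 11 we have O(j).
Premise 6 is O(not g ⊃ not j); contrapositively O(j ⊃ g). Since O(j) holds, K gives O(g).
Premise 4 is O(s ⊃ not g); contrapositively O(g ⊃ not s). Since O(g) holds, K gives O(not s).
Premise 7, O(p ⊃ s), contraposes to O(not s ⊃ not p); with O(not s) we get O(not p).
The contrapositive of premise 9 (O(v ⊃ p)) is O(not p ⊃ not v), and O(not p) is already established, so O(not v).
Applying K to premise 12 (O(not v ⊃ a)) and O(not v) yields O(a).
Premise 1, O(c ⊃ not a), contraposes to O(a ⊃ not c); with O(a) we get O(not c).
Premises 2, 3, 5, 8, 10 do not contribute to this derivation.
Thus O(not c), which is F(c): c is forbidden.

Forbidden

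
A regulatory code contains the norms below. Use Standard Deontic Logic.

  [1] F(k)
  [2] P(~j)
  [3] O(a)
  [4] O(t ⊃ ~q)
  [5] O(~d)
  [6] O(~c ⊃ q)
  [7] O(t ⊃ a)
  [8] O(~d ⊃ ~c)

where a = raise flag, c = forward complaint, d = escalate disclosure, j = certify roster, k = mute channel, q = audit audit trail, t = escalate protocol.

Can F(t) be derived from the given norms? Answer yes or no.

From premise 5 we have O(~d).
Applying K to premise 8 (O(~d ⊃ ~c)) and O(~d) yields O(~c).
Premise 6 is O(~c ⊃ q); since O(~c), deontic closure gives O(q).
Premise 4 is O(t ⊃ ~q); contrapositively O(q ⊃ ~t). Since O(q) holds, K gives O(~t).
Premises 1, 2, 3, 7 do not contribute to this derivation.
So O(~t) holds, i.e. F(t). The claim follows.

Yes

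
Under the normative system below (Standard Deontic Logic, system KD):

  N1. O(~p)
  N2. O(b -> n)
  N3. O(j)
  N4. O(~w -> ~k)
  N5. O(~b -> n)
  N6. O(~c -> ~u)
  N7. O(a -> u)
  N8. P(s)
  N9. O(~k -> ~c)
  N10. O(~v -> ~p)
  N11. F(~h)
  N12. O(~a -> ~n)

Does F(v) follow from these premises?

No

Premise 10 is O(~v -> ~p); even if O(~p) held, inferring O(~v) would be affirming the consequent — invalid.
No other premise forces O(~v). An ideal world satisfying every premise can still have v true, so F(v) is not derivable.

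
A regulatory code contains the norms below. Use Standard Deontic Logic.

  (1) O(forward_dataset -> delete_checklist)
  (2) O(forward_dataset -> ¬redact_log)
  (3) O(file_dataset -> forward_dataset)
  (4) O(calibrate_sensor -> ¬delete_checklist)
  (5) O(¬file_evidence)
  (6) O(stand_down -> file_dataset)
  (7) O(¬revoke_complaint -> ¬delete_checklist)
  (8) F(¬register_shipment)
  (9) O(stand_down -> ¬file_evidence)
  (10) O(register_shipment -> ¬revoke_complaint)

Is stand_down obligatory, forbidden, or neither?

Forbidden

Premise 8, F(¬register_shipment), is equivalent to O(register_shipment).
With premise 10, O(register_shipment -> ¬revoke_complaint), the K-axiom yields O(¬revoke_complaint).
Applying K to premise 7 (O(¬revoke_complaint -> ¬delete_checklist)) and O(¬revoke_complaint) yields O(¬delete_checklist).
Premise 1 is O(forward_dataset -> delete_checklist); contrapositively O(¬delete_checklist -> ¬forward_dataset). Since O(¬delete_checklist) holds, K gives O(¬forward_dataset).
The contrapositive of premise 3 (O(file_dataset -> forward_dataset)) is O(¬forward_dataset -> ¬file_dataset), and O(¬forward_dataset) is already established, so O(¬file_dataset).
Premise 6 is O(stand_down -> file_dataset); contrapositively O(¬file_dataset -> ¬stand_down). Since O(¬file_dataset) holds, K gives O(¬stand_down).
Premises 2, 4, 5, 9 do not contribute to this derivation.
Thus O(¬stand_down), which is F(stand_down): stand_down is forbidden.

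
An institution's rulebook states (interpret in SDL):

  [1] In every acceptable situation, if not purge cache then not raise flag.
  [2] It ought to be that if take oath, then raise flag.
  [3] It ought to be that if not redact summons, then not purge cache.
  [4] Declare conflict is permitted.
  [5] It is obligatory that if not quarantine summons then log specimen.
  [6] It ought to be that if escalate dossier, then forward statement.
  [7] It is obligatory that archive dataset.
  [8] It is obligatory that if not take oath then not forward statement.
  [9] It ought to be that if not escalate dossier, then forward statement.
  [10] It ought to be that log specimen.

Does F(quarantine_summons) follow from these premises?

No

Premise 5 is O(¬quarantine_summons → log_specimen); even if O(log_specimen) held, inferring O(¬quarantine_summons) would be affirming the consequent — invalid.
No other premise forces O(¬quarantine_summons). An ideal world satisfying every premise can still have quarantine_summons true, so F(quarantine_summons) is not derivable.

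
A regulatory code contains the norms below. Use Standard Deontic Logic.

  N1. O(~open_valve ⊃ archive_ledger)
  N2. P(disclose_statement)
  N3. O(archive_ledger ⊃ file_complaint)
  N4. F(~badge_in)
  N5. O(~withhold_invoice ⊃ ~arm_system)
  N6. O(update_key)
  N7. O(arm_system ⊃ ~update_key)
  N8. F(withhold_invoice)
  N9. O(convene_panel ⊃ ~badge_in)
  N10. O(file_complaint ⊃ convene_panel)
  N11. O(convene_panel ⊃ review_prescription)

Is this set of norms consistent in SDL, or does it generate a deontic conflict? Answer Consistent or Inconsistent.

Consistent

Premise 7 is O(arm_system ⊃ ~update_key), but O(arm_system) is not derivable from the premises, so it does not yield O(~update_key).
So O(~update_key) is not derivable, and the apparent clash with O(update_key) does not arise.
A world satisfying every obligation exists (e.g. archive_ledger=false, arm_system=false, badge_in=true, convene_panel=false, disclose_statement=false, file_complaint=false, open_valve=true, review_prescription=false, update_key=true, withhold_invoice=false); no atom is both obligatory and forbidden, so the set is consistent.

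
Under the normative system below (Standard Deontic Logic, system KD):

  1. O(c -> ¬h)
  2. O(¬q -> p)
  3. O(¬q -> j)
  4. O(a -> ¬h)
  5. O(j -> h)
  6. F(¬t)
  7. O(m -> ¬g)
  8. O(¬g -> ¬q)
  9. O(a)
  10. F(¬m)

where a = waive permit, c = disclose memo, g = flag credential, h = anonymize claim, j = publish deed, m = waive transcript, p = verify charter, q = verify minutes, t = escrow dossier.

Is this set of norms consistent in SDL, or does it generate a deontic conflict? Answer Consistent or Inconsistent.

Premise 9 gives O(a).
With premise 4, O(a -> ¬h), the K-axiom yields O(¬h).
The contrapositive of premise 5 (O(j -> h)) is O(¬h -> ¬j), and O(¬h) is already established, so O(¬j).
Premise 3 is O(¬q -> j); contrapositively O(¬j -> q). Since O(¬j) holds, K gives O(q).
The contrapositive of premise 8 (O(¬g -> ¬q)) is O(q -> g), and O(q) is already established, so O(g).
The contrapositive of premise 7 (O(m -> ¬g)) is O(g -> ¬m), and O(g) is already established, so O(¬m).
Yet premise 10 is F(¬m), i.e. O(m).
We now have both O(¬m) and O(m) — m is simultaneously obligatory and forbidden, violating the D-axiom.

Inconsistent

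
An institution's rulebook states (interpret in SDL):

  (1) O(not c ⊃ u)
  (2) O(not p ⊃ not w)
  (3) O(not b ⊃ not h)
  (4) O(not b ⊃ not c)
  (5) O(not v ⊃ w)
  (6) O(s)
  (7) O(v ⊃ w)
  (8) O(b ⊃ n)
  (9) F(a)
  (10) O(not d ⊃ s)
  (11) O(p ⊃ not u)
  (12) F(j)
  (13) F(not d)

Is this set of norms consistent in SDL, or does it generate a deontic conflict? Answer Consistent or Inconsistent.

Consistent

Premise 10 is O(not d ⊃ s); even if O(s) held, inferring O(not d) would be affirming the consequent — invalid.
So O(not d) is not derivable, and the apparent clash with O(d) does not arise.
A world satisfying every obligation exists (e.g. a=false, b=true, c=true, d=true, h=false, j=false, n=true, p=true, s=true, u=false, v=false, w=true); no atom is both obligatory and forbidden, so the set is consistent.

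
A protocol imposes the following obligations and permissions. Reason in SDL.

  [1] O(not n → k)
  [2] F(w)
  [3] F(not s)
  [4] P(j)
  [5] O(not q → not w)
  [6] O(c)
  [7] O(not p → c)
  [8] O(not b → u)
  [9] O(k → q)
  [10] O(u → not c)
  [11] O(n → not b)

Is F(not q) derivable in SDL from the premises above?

From premise 6 we have O(c).
Premise 10, O(u → not c), contraposes to O(c → not u); with O(c) we get O(not u).
Premise 8, O(not b → u), contraposes to O(not u → b); with O(not u) we get O(b).
Premise 11 is O(n → not b); contrapositively O(b → not n). Since O(b) holds, K gives O(not n).
From O(not n) and premise 1, O(not n → k), we obtain O(k).
From O(k) and premise 9, O(k → q), we obtain O(q).
Premises 2, 3, 4, 5, 7 do not contribute to this derivation.
So O(q) holds, i.e. F(not q). The claim follows.

Yes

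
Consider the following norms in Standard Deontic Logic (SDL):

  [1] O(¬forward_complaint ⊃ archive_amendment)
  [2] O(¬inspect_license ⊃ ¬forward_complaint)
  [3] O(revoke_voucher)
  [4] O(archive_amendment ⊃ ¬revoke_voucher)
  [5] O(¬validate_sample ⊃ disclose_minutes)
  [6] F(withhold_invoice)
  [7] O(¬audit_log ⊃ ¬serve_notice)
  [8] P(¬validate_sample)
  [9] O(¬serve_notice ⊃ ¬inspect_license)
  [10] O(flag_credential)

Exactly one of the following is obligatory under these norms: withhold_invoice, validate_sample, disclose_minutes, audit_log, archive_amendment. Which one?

Premise 3 gives O(revoke_voucher).
Premise 4, O(archive_amendment ⊃ ¬revoke_voucher), contraposes to O(revoke_voucher ⊃ ¬archive_amendment); with O(revoke_voucher) we get O(¬archive_amendment).
The contrapositive of premise 1 (O(¬forward_complaint ⊃ archive_amendment)) is O(¬archive_amendment ⊃ forward_complaint), and O(¬archive_amendment) is already established, so O(forward_complaint).
Premise 2, O(¬inspect_license ⊃ ¬forward_complaint), contraposes to O(forward_complaint ⊃ inspect_license); with O(forward_complaint) we get O(inspect_license).
The contrapositive of premise 9 (O(¬serve_notice ⊃ ¬inspect_license)) is O(inspect_license ⊃ serve_notice), and O(inspect_license) is already established, so O(serve_notice).
Premise 7 is O(¬audit_log ⊃ ¬serve_notice); contrapositively O(serve_notice ⊃ audit_log). Since O(serve_notice) holds, K gives O(audit_log).
So O(audit_log) holds — audit_log is obligatory. None of the other listed options is made obligatory by any chain of premises.

audit_log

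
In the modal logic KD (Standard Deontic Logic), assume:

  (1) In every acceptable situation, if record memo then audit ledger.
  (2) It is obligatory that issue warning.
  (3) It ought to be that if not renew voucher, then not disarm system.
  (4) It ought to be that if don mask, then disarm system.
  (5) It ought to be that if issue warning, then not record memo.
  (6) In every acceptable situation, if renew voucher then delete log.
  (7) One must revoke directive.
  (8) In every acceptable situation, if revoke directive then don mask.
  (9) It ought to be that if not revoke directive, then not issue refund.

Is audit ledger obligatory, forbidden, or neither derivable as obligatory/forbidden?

Neither

Premise 1 is O(record_memo → audit_ledger), but O(record_memo) is not derivable from the premises, so it does not yield O(audit_ledger).
No premise or chain of K-axiom applications forces O(audit_ledger), and none forces O(¬audit_ledger). So audit_ledger is neither obligatory nor forbidden under these norms.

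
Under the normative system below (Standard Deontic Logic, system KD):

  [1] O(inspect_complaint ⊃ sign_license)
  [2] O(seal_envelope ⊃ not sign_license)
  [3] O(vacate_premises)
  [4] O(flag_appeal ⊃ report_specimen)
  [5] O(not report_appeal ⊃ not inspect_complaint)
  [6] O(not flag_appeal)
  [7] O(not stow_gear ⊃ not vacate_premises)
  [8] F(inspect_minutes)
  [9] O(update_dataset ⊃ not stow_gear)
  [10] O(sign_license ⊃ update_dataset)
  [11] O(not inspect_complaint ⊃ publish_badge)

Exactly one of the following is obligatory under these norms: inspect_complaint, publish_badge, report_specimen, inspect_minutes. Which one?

publish_badge

From premise 3 we have O(vacate_premises).
The contrapositive of premise 7 (O(not stow_gear ⊃ not vacate_premises)) is O(vacate_premises ⊃ stow_gear), and O(vacate_premises) is already established, so O(stow_gear).
Premise 9, O(update_dataset ⊃ not stow_gear), contraposes to O(stow_gear ⊃ not update_dataset); with O(stow_gear) we get O(not update_dataset).
Premise 10, O(sign_license ⊃ update_dataset), contraposes to O(not update_dataset ⊃ not sign_license); with O(not update_dataset) we get O(not sign_license).
Premise 1, O(inspect_complaint ⊃ sign_license), contraposes to O(not sign_license ⊃ not inspect_complaint); with O(not sign_license) we get O(not inspect_complaint).
Applying K to premise 11 (O(not inspect_complaint ⊃ publish_badge)) and O(not inspect_complaint) yields O(publish_badge).
So O(publish_badge) holds — publish_badge is obligatory. None of the other listed options is made obligatory by any chain of premises.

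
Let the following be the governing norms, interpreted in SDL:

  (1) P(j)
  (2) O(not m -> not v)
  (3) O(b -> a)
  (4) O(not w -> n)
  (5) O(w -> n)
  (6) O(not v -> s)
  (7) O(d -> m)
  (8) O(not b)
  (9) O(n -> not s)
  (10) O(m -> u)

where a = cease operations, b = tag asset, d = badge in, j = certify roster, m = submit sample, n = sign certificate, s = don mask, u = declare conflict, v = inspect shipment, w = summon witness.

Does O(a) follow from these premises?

No

Premise 3 is O(b -> a), but O(b) is not derivable from the premises, so it does not yield O(a).
No other premise forces O(a). An ideal world satisfying every premise can still have a false, so O(a) is not derivable.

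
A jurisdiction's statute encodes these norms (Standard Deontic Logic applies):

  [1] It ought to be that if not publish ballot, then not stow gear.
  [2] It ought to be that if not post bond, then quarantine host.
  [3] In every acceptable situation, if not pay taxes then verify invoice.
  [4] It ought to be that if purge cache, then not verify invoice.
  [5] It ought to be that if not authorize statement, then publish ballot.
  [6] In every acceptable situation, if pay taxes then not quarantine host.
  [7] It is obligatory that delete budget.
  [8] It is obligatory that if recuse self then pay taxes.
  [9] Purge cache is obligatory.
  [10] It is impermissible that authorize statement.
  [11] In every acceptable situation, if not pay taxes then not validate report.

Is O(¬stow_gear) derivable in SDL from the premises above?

No

Premise 1 is O(¬publish_ballot → ¬stow_gear), but O(¬publish_ballot) is not derivable from the premises, so it does not yield O(¬stow_gear).
No other premise forces O(¬stow_gear). An ideal world satisfying every premise can still have ¬stow_gear false, so O(¬stow_gear) is not derivable.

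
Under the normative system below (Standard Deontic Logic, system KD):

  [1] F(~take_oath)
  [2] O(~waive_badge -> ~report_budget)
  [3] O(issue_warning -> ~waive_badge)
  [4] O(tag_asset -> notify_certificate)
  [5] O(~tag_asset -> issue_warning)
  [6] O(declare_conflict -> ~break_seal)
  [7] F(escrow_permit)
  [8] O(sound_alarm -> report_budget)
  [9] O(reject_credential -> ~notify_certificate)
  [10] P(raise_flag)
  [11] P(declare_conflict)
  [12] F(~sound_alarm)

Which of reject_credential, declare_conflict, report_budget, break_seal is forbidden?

Premise 12, F(~sound_alarm), is equivalent to O(sound_alarm).
Applying K to premise 8 (O(sound_alarm -> report_budget)) and O(sound_alarm) yields O(report_budget).
Premise 2, O(~waive_badge -> ~report_budget), contraposes to O(report_budget -> waive_badge); with O(report_budget) we get O(waive_badge).
Premise 3 is O(issue_warning -> ~waive_badge); contrapositively O(waive_badge -> ~issue_warning). Since O(waive_badge) holds, K gives O(~issue_warning).
The contrapositive of premise 5 (O(~tag_asset -> issue_warning)) is O(~issue_warning -> tag_asset), and O(~issue_warning) is already established, so O(tag_asset).
From O(tag_asset) and premise 4, O(tag_asset -> notify_certificate), we obtain O(notify_certificate).
The contrapositive of premise 9 (O(reject_credential -> ~notify_certificate)) is O(notify_certificate -> ~reject_credential), and O(notify_certificate) is already established, so O(~reject_credential).
So O(~reject_credential) holds, i.e. reject_credential is forbidden. None of the other listed options is forbidden under the premises.

reject_credential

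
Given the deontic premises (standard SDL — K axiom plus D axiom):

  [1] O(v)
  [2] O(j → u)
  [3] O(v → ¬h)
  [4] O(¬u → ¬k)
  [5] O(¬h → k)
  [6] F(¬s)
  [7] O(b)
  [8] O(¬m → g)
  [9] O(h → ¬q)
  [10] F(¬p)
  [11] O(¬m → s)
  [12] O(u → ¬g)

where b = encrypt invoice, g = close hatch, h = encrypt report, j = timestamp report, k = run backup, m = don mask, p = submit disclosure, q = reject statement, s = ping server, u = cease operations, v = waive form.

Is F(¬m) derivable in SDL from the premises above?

Yes

Premise 1 states O(v) outright.
From O(v) and premise 3, O(v → ¬h), we obtain O(¬h).
With premise 5, O(¬h → k), the K-axiom yields O(k).
Premise 4 is O(¬u → ¬k); contrapositively O(k → u). Since O(k) holds, K gives O(u).
Premise 12 is O(u → ¬g); since O(u), deontic closure gives O(¬g).
Premise 8 is O(¬m → g); contrapositively O(¬g → m). Since O(¬g) holds, K gives O(m).
Premises 2, 6, 7, 9, 10, 11 do not contribute to this derivation.
So O(m) holds, i.e. F(¬m). The claim follows.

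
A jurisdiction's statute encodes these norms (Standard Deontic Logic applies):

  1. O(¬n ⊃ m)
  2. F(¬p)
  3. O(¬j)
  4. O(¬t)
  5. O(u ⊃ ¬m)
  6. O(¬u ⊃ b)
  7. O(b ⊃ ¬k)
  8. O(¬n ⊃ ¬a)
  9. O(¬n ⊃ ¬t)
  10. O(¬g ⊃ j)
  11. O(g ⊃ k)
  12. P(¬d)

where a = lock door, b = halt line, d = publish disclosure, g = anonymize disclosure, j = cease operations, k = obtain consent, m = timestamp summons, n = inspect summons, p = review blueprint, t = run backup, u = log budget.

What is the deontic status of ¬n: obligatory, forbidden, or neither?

Premise 3 states O(¬j) outright.
The contrapositive of premise 10 (O(¬g ⊃ j)) is O(¬j ⊃ g), and O(¬j) is already established, so O(g).
Premise 11 is O(g ⊃ k); since O(g), deontic closure gives O(k).
Premise 7, O(b ⊃ ¬k), contraposes to O(k ⊃ ¬b); with O(k) we get O(¬b).
Premise 6, O(¬u ⊃ b), contraposes to O(¬b ⊃ u); with O(¬b) we get O(u).
Applying K to premise 5 (O(u ⊃ ¬m)) and O(u) yields O(¬m).
Premise 1, O(¬n ⊃ m), contraposes to O(¬m ⊃ n); with O(¬m) we get O(n).
Premises 2, 4, 8, 9, 12 do not contribute to this derivation.
Thus O(n), which is F(¬n): ¬n is forbidden.

Forbidden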